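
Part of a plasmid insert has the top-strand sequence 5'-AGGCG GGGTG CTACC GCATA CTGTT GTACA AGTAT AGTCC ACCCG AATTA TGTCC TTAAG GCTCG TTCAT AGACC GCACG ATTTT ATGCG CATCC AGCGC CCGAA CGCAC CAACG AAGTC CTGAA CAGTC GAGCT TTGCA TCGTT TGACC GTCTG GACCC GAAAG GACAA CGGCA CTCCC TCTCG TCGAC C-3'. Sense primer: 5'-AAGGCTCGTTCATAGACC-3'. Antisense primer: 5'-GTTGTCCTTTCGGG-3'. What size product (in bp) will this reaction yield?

Scanning the template, AAGGCTCGTTCATAGACC occurs at positions 58–75; this primer anneals to the bottom strand there with its 3' end pointing downstream.
Taking the reverse complement of GTTGTCCTTTCGGG gives CCCGAAAGGACAAC, found at positions 158–171 on the template; the primer anneals here to the top strand with its 3' end pointing upstream.
Amplicon spans positions 58–171: 114 bp.

114 bp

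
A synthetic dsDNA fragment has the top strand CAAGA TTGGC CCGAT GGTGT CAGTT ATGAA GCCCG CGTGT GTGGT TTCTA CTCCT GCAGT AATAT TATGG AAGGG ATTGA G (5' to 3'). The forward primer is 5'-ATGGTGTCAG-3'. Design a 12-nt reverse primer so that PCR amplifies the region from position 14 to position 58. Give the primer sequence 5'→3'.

The product's 3' end on the top strand is position 58.
The reverse primer anneals to the top strand over positions 47–58, i.e. to TCTACTCCTGCA.
Its sequence written 5'→3' is the reverse complement: TGCAGGAGTAGA.

5'-TGCAGGAGTAGA-3'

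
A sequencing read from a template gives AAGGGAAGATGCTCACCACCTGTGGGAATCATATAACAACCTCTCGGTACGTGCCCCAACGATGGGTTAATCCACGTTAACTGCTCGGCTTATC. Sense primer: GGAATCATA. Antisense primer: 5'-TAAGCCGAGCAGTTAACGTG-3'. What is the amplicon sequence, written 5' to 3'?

5'-GGAATCATATAACAACCTCTCGGTACGTGCCCCAACGATGGGTTAATCCACGTTAACTGCTCGGCTTA-3'

Scanning the template, GGAATCATA occurs at positions 25–33; this primer anneals to the bottom strand there with its 3' end pointing downstream.
Taking the reverse complement of TAAGCCGAGCAGTTAACGTG gives CACGTTAACTGCTCGGCTTA, found at positions 73–92 on the template; the primer anneals here to the top strand with its 3' end pointing upstream.
The product is the template from position 25 through 92 (68 bp).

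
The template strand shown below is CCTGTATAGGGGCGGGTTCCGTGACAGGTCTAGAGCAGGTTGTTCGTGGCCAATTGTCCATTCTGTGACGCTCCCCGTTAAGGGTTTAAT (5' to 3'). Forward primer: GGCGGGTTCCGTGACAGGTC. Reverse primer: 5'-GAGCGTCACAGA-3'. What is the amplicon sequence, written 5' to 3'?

Scanning the template, GGCGGGTTCCGTGACAGGTC occurs at positions 11–30; this primer anneals to the bottom strand there with its 3' end pointing downstream.
The reverse primer's reverse complement is TCTGTGACGCTC, which matches the template at positions 62–73.
The product is the template from position 11 through 73 (63 bp).

5'-GGCGGGTTCCGTGACAGGTCTAGAGCAGGTTGTTCGTGGCCAATTGTCCATTCTGTGACGCTC-3'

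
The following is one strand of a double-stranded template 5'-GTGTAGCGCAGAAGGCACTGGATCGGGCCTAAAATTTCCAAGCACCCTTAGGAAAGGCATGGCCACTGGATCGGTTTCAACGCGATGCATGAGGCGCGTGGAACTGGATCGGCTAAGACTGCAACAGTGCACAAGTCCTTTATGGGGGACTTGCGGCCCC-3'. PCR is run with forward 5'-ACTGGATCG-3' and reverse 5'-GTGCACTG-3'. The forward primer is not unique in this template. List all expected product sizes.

The forward primer ACTGGATCG matches the top strand at positions 17–25, 65–73, 103–111.
The reverse primer's reverse complement is CAGTGCAC, matching at positions 125–132.
Each forward site pairs with the reverse site to give a product ending at position 132: sizes 116, 68, 30 bp.

116 bp, 68 bp, 30 bp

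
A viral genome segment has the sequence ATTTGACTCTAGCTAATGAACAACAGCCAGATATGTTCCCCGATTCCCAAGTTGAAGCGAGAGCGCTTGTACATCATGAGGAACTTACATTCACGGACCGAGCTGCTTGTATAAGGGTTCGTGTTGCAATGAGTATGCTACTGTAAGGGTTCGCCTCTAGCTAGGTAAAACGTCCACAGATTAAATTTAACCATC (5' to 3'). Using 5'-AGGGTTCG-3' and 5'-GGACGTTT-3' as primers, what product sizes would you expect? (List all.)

The forward primer AGGGTTCG matches the top strand at positions 114–121, 146–153.
The reverse primer's reverse complement is AAACGTCC, matching at positions 168–175.
Each forward site pairs with the reverse site to give a product ending at position 175: sizes 62, 30 bp.

62 bp, 30 bp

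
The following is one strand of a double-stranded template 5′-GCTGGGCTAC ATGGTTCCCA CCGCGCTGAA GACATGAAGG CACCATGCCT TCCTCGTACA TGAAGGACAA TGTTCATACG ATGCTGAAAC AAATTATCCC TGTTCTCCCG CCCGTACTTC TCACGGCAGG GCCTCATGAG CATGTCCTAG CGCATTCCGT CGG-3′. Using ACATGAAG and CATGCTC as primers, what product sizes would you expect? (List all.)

113 bp, 87 bp

The forward primer ACATGAAG matches the top strand at positions 32–39, 58–65.
The reverse primer's reverse complement is GAGCATG, matching at positions 138–144.
Each forward site pairs with the reverse site to give a product ending at position 144: sizes 113, 87 bp.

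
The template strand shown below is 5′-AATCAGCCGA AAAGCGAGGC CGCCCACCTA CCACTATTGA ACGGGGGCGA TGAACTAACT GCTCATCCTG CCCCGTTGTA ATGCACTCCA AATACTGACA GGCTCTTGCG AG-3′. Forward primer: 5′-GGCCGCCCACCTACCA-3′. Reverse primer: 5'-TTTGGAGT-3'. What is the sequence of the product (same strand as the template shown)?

5'-GGCCGCCCACCTACCACTATTGAACGGGGGCGATGAACTAACTGCTCATCCTGCCCCGTTGTAATGCACTCCAAA-3'

Forward primer GGCCGCCCACCTACCA is found on the top strand at positions 18–33.
The reverse primer's reverse complement is ACTCCAAA, which matches the template at positions 85–92.
The product is the template from position 18 through 92 (75 bp).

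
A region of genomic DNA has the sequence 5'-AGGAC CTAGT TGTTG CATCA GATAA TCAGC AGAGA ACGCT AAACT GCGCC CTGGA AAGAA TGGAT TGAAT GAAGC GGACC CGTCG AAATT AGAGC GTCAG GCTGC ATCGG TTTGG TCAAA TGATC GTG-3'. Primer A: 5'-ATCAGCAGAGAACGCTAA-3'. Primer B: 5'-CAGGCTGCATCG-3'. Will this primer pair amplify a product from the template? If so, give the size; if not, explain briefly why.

Primer A (ATCAGCAGAGAACGCTAA) matches the top strand at positions 25–42 (3' end points downstream).
Primer B (CAGGCTGCATCG) also matches the top strand directly, at positions 98–109 — its reverse complement CGATGCAGCCTG is not present.
Both primers anneal to the bottom strand with 3' ends pointing the same way, so neither can prime synthesis back toward the other.

No product — both primers anneal to the same strand and extend in the same direction.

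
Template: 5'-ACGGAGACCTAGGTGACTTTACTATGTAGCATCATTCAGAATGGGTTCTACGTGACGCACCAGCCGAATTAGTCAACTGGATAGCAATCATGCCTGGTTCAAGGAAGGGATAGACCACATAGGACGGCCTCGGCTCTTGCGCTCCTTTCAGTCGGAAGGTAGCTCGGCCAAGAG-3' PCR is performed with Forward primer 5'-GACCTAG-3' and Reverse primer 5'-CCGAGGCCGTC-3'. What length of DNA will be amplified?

128 bp

Scanning the template, GACCTAG occurs at positions 6–12; this primer anneals to the bottom strand there with its 3' end pointing downstream.
Reverse complement of the reverse primer: GACGGCCTCGG. This occurs on the top strand at positions 123–133.
Product length = (reverse-primer end) − (forward-primer start) + 1 = 133 − 6 + 1 = 128 bp.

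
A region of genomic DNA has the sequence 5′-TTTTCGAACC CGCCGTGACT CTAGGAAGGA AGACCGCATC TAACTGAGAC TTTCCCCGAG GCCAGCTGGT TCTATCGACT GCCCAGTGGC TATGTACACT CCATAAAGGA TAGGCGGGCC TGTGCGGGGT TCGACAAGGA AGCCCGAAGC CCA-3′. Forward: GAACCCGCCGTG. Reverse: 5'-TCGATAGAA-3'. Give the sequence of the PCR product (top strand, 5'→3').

The forward primer matches the template at positions 6–17.
Taking the reverse complement of TCGATAGAA gives TTCTATCGA, found at positions 70–78 on the template; the primer anneals here to the top strand with its 3' end pointing upstream.
The product is the template from position 6 through 78 (73 bp).

5'-GAACCCGCCGTGACTCTAGGAAGGAAGACCGCATCTAACTGAGACTTTCCCCGAGGCCAGCTGGTTCTATCGA-3'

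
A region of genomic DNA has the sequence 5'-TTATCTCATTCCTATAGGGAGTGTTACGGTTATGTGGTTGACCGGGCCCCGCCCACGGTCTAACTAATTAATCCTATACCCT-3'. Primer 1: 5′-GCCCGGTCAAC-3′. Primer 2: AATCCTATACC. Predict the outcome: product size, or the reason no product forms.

No product — the primers' 3' ends point away from each other.

Primer 1 (GCCCGGTCAAC) has reverse complement GTTGACCGGGC, which matches the top strand at positions 37–47; primer 1 anneals to the top strand there with its 3' end pointing upstream toward position 37.
Primer 2 (AATCCTATACC) matches the top strand directly at positions 70–80; it anneals to the bottom strand with its 3' end pointing downstream toward position 80.
The 3' ends diverge (primer 1 extends toward position 1, primer 2 toward position 82), so the primers never converge on a shared product.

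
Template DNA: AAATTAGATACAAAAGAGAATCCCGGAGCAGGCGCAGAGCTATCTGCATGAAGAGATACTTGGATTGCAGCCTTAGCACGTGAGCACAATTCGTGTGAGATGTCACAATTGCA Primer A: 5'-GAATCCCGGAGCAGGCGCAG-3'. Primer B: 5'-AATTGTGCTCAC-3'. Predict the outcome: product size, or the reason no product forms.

Primer A (GAATCCCGGAGCAGGCGCAG) matches the top strand at positions 18–37; it acts as a forward primer.
Primer B's reverse complement is GTGAGCACAATT, matching the top strand at positions 80–91; it acts as a reverse primer.
The 3' ends face each other across positions 18–91, giving a 74 bp product.

Yes — a 74 bp product.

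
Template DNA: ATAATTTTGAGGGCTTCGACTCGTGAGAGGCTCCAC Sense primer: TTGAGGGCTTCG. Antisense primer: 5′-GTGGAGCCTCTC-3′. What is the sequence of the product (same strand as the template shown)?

5'-TTGAGGGCTTCGACTCGTGAGAGGCTCCAC-3'

Scanning the template, TTGAGGGCTTCG occurs at positions 7–18; this primer anneals to the bottom strand there with its 3' end pointing downstream.
Reverse complement of the reverse primer: GAGAGGCTCCAC. This occurs on the top strand at positions 25–36.
The product is the template from position 7 through 36 (30 bp).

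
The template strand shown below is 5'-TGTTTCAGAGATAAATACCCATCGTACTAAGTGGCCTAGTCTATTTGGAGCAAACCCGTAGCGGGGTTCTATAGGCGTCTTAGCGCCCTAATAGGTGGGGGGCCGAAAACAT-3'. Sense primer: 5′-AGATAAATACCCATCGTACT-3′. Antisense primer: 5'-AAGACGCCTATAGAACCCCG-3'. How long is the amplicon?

73 bp

Forward primer AGATAAATACCCATCGTACT is found on the top strand at positions 9–28.
Taking the reverse complement of AAGACGCCTATAGAACCCCG gives CGGGGTTCTATAGGCGTCTT, found at positions 62–81 on the template; the primer anneals here to the top strand with its 3' end pointing upstream.
The product runs from position 9 to position 81, so its length is 81 − 9 + 1 = 73 bp.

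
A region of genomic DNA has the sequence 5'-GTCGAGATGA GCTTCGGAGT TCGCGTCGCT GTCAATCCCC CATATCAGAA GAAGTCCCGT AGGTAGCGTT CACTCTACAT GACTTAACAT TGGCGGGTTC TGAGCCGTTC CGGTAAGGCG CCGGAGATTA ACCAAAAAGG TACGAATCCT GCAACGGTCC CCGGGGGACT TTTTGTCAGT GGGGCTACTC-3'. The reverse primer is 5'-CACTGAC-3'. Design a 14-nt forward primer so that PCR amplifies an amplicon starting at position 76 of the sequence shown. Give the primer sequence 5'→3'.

The reverse primer's reverse complement GTCAGTG matches the template at positions 175–181; the product starts at position 76.
The forward primer is identical to the top strand over positions 76–89: TACATGACTTAACA.

5'-TACATGACTTAACA-3'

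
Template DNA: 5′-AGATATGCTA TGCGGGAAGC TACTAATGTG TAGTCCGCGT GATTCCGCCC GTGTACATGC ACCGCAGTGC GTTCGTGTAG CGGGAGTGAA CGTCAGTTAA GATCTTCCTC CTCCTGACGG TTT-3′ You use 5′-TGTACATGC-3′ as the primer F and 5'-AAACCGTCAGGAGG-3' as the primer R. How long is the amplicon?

Forward primer TGTACATGC is found on the top strand at positions 52–60.
The reverse primer's reverse complement is CCTCCTGACGGTTT, which matches the template at positions 110–123.
Amplicon spans positions 52–123: 72 bp.

72 bp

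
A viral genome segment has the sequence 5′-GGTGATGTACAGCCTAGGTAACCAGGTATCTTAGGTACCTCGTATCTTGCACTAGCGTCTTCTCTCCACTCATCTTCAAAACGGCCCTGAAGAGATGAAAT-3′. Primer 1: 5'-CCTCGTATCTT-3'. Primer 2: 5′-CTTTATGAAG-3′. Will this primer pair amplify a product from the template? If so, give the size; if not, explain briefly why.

Primer 2 (CTTTATGAAG) does not match the top strand, and its reverse complement CTTCATAAAG does not match either.
With no annealing site for primer 2, no amplification occurs.

No product — primer 2 has no binding site in the template.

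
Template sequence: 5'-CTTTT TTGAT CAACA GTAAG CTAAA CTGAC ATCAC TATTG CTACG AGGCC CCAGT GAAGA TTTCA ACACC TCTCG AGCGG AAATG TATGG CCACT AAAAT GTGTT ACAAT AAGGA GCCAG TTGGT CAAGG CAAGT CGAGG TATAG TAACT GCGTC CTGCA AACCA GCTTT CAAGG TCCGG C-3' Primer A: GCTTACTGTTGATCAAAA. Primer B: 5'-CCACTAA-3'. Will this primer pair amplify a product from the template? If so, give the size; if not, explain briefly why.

No product — the primers' 3' ends point away from each other.

Primer A (GCTTACTGTTGATCAAAA) has reverse complement TTTTGATCAACAGTAAGC, which matches the top strand at positions 4–21; primer A anneals to the top strand there with its 3' end pointing upstream toward position 4.
Primer B (CCACTAA) matches the top strand directly at positions 91–97; it anneals to the bottom strand with its 3' end pointing downstream toward position 97.
The 3' ends diverge (primer A extends toward position 1, primer B toward position 181), so the primers never converge on a shared product.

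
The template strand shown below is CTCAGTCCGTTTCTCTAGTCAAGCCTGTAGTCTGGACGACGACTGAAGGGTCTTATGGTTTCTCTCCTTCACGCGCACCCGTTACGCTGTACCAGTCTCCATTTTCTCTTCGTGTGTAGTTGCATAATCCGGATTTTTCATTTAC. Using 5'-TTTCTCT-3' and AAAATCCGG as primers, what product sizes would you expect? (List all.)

128 bp, 79 bp, 35 bp

The forward primer TTTCTCT matches the top strand at positions 10–16, 59–65, 103–109.
The reverse primer's reverse complement is CCGGATTTT, matching at positions 129–137.
Each forward site pairs with the reverse site to give a product ending at position 137: sizes 128, 79, 35 bp.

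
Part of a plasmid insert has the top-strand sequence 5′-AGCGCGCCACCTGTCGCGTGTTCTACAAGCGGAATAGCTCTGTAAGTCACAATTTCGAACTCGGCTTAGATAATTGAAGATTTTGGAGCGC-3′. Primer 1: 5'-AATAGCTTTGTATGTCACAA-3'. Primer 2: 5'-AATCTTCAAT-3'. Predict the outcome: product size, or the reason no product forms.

No product — primer 1 has no binding site in the template.

Primer 1 (AATAGCTTTGTATGTCACAA) does not match the top strand, and its reverse complement TTGTGACATACAAAGCTATT does not match either.
With no annealing site for primer 1, no amplification occurs.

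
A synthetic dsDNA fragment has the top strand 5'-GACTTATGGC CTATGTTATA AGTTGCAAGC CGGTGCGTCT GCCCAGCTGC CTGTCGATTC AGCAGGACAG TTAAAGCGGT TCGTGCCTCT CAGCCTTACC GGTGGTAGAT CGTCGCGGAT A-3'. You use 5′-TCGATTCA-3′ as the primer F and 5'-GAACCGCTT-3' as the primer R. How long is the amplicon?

Scanning the template, TCGATTCA occurs at positions 54–61; this primer anneals to the bottom strand there with its 3' end pointing downstream.
Reverse complement of the reverse primer: AAGCGGTTC. This occurs on the top strand at positions 74–82.
The product runs from position 54 to position 82, so its length is 82 − 54 + 1 = 29 bp.

29 bp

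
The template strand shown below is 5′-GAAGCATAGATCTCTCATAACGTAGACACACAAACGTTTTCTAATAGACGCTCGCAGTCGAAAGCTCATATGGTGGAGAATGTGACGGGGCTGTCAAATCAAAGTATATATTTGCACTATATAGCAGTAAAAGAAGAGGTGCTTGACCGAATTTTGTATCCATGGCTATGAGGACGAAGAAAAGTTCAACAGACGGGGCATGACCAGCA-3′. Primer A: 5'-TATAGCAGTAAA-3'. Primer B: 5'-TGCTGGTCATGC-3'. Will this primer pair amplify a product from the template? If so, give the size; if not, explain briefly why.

Yes — a 90 bp product.

Primer A (TATAGCAGTAAA) matches the top strand at positions 120–131; it acts as a forward primer.
Primer B's reverse complement is GCATGACCAGCA, matching the top strand at positions 198–209; it acts as a reverse primer.
The 3' ends face each other across positions 120–209, giving a 90 bp product.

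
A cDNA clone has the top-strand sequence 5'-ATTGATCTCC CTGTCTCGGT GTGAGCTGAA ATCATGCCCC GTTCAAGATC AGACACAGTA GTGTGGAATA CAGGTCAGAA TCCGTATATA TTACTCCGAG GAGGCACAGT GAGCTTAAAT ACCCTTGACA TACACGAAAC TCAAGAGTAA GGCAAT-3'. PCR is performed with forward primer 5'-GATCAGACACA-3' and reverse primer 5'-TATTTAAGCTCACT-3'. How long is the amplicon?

Scanning the template, GATCAGACACA occurs at positions 47–57; this primer anneals to the bottom strand there with its 3' end pointing downstream.
Taking the reverse complement of TATTTAAGCTCACT gives AGTGAGCTTAAATA, found at positions 108–121 on the template; the primer anneals here to the top strand with its 3' end pointing upstream.
Product length = (reverse-primer end) − (forward-primer start) + 1 = 121 − 47 + 1 = 75 bp.

75 bp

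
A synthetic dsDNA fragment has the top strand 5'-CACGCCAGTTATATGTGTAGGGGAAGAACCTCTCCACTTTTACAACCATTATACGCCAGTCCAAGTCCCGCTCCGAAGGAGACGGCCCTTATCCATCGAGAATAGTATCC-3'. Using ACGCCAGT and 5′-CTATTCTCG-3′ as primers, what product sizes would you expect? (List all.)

104 bp, 53 bp

The forward primer ACGCCAGT matches the top strand at positions 2–9, 53–60.
The reverse primer's reverse complement is CGAGAATAG, matching at positions 97–105.
Each forward site pairs with the reverse site to give a product ending at position 105: sizes 104, 53 bp.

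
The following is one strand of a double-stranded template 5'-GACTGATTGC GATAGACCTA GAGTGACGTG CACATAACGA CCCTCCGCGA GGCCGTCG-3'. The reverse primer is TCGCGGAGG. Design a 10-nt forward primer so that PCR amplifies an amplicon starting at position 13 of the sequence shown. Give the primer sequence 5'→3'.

The reverse primer's reverse complement CCTCCGCGA matches the template at positions 42–50; the product starts at position 13.
The forward primer is identical to the top strand over positions 13–22: TAGACCTAGA.

5'-TAGACCTAGA-3'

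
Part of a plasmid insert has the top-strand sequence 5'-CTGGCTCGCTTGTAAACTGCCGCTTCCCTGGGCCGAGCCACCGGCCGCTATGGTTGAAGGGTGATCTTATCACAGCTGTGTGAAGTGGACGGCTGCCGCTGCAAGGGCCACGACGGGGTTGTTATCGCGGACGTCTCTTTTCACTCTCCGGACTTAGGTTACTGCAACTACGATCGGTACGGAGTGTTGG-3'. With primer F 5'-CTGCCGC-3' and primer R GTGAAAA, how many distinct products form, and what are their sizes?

The forward primer CTGCCGC matches the top strand at positions 17–23, 93–99.
The reverse primer's reverse complement is TTTTCAC, matching at positions 138–144.
Each forward site pairs with the reverse site to give a product ending at position 144: sizes 128, 52 bp.

Two products: 128 bp, 52 bp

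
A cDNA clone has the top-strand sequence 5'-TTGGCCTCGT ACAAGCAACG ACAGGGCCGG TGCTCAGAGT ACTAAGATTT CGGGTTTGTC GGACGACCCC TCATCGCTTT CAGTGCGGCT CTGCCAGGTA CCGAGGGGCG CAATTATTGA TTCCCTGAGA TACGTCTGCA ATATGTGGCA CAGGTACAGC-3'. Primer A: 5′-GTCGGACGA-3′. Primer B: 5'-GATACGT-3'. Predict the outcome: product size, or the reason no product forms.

Primer A (GTCGGACGA) matches the top strand at positions 58–66 (3' end points downstream).
Primer B (GATACGT) also matches the top strand directly, at positions 129–135 — its reverse complement ACGTATC is not present.
Both primers anneal to the bottom strand with 3' ends pointing the same way, so neither can prime synthesis back toward the other.

No product — both primers anneal to the same strand and extend in the same direction.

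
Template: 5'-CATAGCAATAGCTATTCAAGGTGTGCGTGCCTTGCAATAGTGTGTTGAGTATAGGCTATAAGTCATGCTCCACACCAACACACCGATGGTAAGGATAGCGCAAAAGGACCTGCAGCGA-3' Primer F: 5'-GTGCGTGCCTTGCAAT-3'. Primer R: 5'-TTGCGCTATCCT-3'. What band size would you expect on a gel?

81 bp

The forward primer matches the template at positions 23–38.
The reverse primer's reverse complement is AGGATAGCGCAA, which matches the template at positions 92–103.
Amplicon spans positions 23–103: 81 bp.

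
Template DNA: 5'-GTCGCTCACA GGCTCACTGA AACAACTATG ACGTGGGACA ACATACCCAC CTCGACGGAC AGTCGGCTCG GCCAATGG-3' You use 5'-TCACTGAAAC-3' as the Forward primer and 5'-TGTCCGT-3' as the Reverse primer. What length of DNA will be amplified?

Scanning the template, TCACTGAAAC occurs at positions 14–23; this primer anneals to the bottom strand there with its 3' end pointing downstream.
Reverse complement of the reverse primer: ACGGACA. This occurs on the top strand at positions 55–61.
Amplicon spans positions 14–61: 48 bp.

48 bp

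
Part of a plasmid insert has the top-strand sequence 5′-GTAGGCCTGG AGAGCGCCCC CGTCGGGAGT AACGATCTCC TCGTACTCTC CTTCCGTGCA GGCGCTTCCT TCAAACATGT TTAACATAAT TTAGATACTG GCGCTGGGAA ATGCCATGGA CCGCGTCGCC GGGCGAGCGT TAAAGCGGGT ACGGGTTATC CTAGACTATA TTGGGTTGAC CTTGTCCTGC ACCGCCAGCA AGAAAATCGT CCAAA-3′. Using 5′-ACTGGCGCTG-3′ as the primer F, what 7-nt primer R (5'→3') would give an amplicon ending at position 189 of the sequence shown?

The forward primer binds at positions 97–106; the product's 3' end on the top strand is position 189.
The reverse primer anneals to the top strand over positions 183–189, i.e. to TGTCCTG.
Its sequence written 5'→3' is the reverse complement: CAGGACA.

5'-CAGGACA-3'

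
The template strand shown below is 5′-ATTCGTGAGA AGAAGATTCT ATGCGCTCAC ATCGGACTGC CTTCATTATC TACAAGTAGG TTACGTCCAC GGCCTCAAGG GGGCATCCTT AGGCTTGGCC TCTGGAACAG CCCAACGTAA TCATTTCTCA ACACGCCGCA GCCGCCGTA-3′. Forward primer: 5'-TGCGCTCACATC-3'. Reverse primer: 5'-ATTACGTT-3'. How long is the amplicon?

The forward primer matches the template at positions 22–33.
Reverse complement of the reverse primer: AACGTAAT. This occurs on the top strand at positions 114–121.
The product runs from position 22 to position 121, so its length is 121 − 22 + 1 = 100 bp.

100 bp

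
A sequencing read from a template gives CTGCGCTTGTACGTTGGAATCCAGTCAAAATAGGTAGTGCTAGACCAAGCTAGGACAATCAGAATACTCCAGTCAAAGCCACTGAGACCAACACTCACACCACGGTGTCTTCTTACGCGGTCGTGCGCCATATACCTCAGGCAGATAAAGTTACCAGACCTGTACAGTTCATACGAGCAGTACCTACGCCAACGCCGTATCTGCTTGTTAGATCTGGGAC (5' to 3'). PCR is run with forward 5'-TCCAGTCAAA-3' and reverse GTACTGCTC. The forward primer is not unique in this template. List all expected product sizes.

The forward primer TCCAGTCAAA matches the top strand at positions 20–29, 68–77.
The reverse primer's reverse complement is GAGCAGTAC, matching at positions 175–183.
Each forward site pairs with the reverse site to give a product ending at position 183: sizes 164, 116 bp.

164 bp, 116 bp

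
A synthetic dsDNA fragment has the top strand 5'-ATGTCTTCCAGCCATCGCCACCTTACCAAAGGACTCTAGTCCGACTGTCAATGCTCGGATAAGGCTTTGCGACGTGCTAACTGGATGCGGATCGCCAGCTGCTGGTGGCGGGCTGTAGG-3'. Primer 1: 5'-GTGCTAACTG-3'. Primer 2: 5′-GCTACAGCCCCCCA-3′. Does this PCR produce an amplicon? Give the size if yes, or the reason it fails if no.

Primer 2 (GCTACAGCCCCCCA) does not match the top strand, and its reverse complement TGGGGGGCTGTAGC does not match either.
With no annealing site for primer 2, no amplification occurs.

No product — primer 2 has no binding site in the template.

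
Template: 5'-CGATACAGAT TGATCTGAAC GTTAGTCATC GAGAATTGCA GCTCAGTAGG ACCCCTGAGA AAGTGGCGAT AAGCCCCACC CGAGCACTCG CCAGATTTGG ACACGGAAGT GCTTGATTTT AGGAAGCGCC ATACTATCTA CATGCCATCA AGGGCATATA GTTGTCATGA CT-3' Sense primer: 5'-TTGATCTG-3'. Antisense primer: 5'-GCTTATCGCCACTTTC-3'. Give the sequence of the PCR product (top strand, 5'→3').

5'-TTGATCTGAACGTTAGTCATCGAGAATTGCAGCTCAGTAGGACCCCTGAGAAAGTGGCGATAAGC-3'

The forward primer matches the template at positions 10–17.
Reverse complement of the reverse primer: GAAAGTGGCGATAAGC. This occurs on the top strand at positions 59–74.
The product is the template from position 10 through 74 (65 bp).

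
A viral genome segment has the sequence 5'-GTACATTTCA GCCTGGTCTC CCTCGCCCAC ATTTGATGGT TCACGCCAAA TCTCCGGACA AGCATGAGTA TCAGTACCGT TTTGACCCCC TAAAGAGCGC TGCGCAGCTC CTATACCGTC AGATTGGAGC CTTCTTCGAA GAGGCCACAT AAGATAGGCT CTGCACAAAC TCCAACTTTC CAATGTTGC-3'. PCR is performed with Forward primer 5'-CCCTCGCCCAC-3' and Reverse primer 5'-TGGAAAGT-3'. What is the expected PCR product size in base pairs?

163 bp

The forward primer matches the template at positions 20–30.
Reverse complement of the reverse primer: ACTTTCCA. This occurs on the top strand at positions 175–182.
The product runs from position 20 to position 182, so its length is 182 − 20 + 1 = 163 bp.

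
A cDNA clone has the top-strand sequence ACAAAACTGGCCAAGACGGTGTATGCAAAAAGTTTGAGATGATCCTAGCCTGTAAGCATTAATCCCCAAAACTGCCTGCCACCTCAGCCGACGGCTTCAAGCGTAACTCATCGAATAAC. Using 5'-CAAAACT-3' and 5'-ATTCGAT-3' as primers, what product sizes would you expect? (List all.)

The forward primer CAAAACT matches the top strand at positions 2–8, 67–73.
The reverse primer's reverse complement is ATCGAAT, matching at positions 110–116.
Each forward site pairs with the reverse site to give a product ending at position 116: sizes 115, 50 bp.

115 bp, 50 bp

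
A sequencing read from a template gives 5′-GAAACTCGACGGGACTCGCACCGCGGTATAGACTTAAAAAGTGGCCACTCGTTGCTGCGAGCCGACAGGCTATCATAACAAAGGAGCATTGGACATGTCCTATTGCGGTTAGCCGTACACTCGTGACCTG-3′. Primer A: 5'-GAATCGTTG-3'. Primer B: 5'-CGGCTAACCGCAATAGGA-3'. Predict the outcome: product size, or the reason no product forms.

No product — primer A has no binding site in the template.

Primer A (GAATCGTTG) does not match the top strand, and its reverse complement CAACGATTC does not match either.
With no annealing site for primer A, no amplification occurs.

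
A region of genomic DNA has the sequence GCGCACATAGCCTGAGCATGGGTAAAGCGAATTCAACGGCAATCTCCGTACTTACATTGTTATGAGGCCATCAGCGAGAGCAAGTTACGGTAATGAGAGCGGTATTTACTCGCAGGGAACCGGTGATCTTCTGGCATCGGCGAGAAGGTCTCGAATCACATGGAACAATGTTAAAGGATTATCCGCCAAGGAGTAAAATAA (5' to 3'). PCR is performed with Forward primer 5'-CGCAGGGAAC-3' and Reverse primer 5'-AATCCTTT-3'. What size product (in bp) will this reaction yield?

Forward primer CGCAGGGAAC is found on the top strand at positions 111–120.
Reverse complement of the reverse primer: AAAGGATT. This occurs on the top strand at positions 173–180.
The product runs from position 111 to position 180, so its length is 180 − 111 + 1 = 70 bp.

70 bp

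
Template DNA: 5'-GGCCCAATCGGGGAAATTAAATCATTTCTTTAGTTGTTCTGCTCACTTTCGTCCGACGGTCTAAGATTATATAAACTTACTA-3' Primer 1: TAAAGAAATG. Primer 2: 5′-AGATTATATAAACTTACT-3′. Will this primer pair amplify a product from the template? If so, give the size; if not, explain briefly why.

Primer 1 (TAAAGAAATG) has reverse complement CATTTCTTTA, which matches the top strand at positions 23–32; primer 1 anneals to the top strand there with its 3' end pointing upstream toward position 23.
Primer 2 (AGATTATATAAACTTACT) matches the top strand directly at positions 64–81; it anneals to the bottom strand with its 3' end pointing downstream toward position 81.
The 3' ends diverge (primer 1 extends toward position 1, primer 2 toward position 82), so the primers never converge on a shared product.

No product — the primers' 3' ends point away from each other.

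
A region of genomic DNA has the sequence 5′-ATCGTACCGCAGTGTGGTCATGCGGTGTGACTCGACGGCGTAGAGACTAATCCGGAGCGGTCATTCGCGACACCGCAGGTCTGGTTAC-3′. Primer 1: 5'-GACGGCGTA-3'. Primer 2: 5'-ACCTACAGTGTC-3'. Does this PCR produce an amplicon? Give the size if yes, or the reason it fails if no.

No product — primer 2 has no binding site in the template.

Primer 2 (ACCTACAGTGTC) does not match the top strand, and its reverse complement GACACTGTAGGT does not match either.
With no annealing site for primer 2, no amplification occurs.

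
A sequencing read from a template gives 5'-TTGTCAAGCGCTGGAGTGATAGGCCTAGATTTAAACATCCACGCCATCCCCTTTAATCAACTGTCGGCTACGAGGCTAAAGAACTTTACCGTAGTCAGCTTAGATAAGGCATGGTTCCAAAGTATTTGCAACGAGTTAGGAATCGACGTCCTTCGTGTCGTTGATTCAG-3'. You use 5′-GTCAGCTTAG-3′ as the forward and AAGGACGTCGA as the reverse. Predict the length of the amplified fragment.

60 bp

Scanning the template, GTCAGCTTAG occurs at positions 94–103; this primer anneals to the bottom strand there with its 3' end pointing downstream.
Taking the reverse complement of AAGGACGTCGA gives TCGACGTCCTT, found at positions 143–153 on the template; the primer anneals here to the top strand with its 3' end pointing upstream.
Product length = (reverse-primer end) − (forward-primer start) + 1 = 153 − 94 + 1 = 60 bp.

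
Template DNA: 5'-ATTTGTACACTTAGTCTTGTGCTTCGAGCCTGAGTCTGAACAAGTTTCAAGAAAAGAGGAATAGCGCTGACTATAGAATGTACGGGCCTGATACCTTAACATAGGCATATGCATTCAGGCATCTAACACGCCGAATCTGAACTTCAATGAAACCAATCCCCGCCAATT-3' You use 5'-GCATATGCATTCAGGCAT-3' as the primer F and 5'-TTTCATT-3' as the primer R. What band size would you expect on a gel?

48 bp

Forward primer GCATATGCATTCAGGCAT is found on the top strand at positions 105–122.
The reverse primer's reverse complement is AATGAAA, which matches the template at positions 146–152.
Amplicon spans positions 105–152: 48 bp.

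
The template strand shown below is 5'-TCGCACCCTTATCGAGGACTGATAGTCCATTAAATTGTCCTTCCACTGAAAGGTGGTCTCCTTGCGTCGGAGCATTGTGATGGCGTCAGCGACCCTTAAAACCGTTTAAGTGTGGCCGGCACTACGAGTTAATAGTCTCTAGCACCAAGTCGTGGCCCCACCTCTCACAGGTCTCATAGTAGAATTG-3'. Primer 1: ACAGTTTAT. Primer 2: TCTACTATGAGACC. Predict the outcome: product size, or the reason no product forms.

No product — primer 1 has no binding site in the template.

Primer 1 (ACAGTTTAT) does not match the top strand, and its reverse complement ATAAACTGT does not match either.
With no annealing site for primer 1, no amplification occurs.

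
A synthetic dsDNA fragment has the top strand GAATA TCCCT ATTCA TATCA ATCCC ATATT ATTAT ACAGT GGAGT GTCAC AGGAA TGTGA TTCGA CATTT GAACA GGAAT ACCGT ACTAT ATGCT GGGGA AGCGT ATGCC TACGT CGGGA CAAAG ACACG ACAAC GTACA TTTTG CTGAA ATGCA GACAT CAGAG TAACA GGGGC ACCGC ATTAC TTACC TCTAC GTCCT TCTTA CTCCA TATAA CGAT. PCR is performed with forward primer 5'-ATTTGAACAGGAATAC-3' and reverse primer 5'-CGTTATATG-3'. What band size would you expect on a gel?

151 bp

The forward primer matches the template at positions 67–82.
The reverse primer's reverse complement is CATATAACG, which matches the template at positions 209–217.
Product length = (reverse-primer end) − (forward-primer start) + 1 = 217 − 67 + 1 = 151 bp.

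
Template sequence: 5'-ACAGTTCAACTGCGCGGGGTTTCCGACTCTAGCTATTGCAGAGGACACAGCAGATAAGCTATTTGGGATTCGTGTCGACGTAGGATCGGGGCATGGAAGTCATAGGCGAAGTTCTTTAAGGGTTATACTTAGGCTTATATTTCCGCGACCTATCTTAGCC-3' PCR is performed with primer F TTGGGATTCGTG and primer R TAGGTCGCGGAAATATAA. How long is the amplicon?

The forward primer matches the template at positions 63–74.
Taking the reverse complement of TAGGTCGCGGAAATATAA gives TTATATTTCCGCGACCTA, found at positions 135–152 on the template; the primer anneals here to the top strand with its 3' end pointing upstream.
The product runs from position 63 to position 152, so its length is 152 − 63 + 1 = 90 bp.

90 bp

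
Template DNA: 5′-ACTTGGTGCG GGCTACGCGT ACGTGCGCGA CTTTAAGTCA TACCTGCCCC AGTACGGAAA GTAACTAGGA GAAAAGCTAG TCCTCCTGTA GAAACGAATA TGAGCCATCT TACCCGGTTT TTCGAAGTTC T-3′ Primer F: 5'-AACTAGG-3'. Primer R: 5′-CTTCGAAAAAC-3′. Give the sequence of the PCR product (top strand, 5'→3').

5'-AACTAGGAGAAAAGCTAGTCCTCCTGTAGAAACGAATATGAGCCATCTTACCCGGTTTTTCGAAG-3'

Scanning the template, AACTAGG occurs at positions 63–69; this primer anneals to the bottom strand there with its 3' end pointing downstream.
The reverse primer's reverse complement is GTTTTTCGAAG, which matches the template at positions 117–127.
The product is the template from position 63 through 127 (65 bp).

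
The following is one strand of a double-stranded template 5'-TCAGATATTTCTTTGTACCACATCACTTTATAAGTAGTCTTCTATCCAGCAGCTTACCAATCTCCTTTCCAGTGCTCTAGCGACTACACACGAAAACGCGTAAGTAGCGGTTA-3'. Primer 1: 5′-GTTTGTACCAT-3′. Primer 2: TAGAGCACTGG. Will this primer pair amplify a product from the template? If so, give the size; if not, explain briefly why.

No product — primer 1 has no binding site in the template.

Primer 1 (GTTTGTACCAT) does not match the top strand, and its reverse complement ATGGTACAAAC does not match either.
With no annealing site for primer 1, no amplification occurs.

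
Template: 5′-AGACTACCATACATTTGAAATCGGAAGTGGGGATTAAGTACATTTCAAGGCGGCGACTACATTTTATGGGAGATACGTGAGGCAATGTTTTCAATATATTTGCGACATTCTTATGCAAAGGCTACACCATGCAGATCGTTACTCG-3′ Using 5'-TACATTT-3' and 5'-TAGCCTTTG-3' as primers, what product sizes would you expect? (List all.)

115 bp, 86 bp, 67 bp

The forward primer TACATTT matches the top strand at positions 10–16, 39–45, 58–64.
The reverse primer's reverse complement is CAAAGGCTA, matching at positions 116–124.
Each forward site pairs with the reverse site to give a product ending at position 124: sizes 115, 86, 67 bp.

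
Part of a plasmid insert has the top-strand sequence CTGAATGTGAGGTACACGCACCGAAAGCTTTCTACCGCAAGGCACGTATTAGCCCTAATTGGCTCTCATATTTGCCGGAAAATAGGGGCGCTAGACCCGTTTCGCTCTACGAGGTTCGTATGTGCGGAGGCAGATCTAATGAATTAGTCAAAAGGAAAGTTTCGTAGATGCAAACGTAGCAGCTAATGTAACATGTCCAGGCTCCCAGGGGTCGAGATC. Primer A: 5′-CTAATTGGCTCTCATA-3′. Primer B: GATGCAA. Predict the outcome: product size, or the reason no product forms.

No product — both primers anneal to the same strand and extend in the same direction.

Primer A (CTAATTGGCTCTCATA) matches the top strand at positions 55–70 (3' end points downstream).
Primer B (GATGCAA) also matches the top strand directly, at positions 167–173 — its reverse complement TTGCATC is not present.
Both primers anneal to the bottom strand with 3' ends pointing the same way, so neither can prime synthesis back toward the other.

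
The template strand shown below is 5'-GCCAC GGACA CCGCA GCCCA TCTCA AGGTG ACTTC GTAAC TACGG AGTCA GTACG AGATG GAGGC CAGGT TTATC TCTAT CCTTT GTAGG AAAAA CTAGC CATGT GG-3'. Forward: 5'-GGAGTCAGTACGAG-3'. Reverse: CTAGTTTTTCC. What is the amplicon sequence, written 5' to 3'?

5'-GGAGTCAGTACGAGATGGAGGCCAGGTTTATCTCTATCCTTTGTAGGAAAAACTAG-3'

Forward primer GGAGTCAGTACGAG is found on the top strand at positions 44–57.
Taking the reverse complement of CTAGTTTTTCC gives GGAAAAACTAG, found at positions 89–99 on the template; the primer anneals here to the top strand with its 3' end pointing upstream.
The product is the template from position 44 through 99 (56 bp).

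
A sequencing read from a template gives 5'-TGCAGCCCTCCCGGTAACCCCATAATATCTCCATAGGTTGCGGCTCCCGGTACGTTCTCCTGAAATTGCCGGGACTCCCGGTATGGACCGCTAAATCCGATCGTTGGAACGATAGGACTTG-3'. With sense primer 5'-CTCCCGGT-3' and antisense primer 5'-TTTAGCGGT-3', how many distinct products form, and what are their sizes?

Three products: 88 bp, 52 bp, 21 bp

The forward primer CTCCCGGT matches the top strand at positions 8–15, 44–51, 75–82.
The reverse primer's reverse complement is ACCGCTAAA, matching at positions 87–95.
Each forward site pairs with the reverse site to give a product ending at position 95: sizes 88, 52, 21 bp.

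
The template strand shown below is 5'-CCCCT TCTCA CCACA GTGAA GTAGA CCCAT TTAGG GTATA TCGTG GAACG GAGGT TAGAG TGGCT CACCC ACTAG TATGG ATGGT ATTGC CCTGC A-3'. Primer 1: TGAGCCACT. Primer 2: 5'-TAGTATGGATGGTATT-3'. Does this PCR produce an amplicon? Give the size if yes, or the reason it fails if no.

Primer 1 (TGAGCCACT) has reverse complement AGTGGCTCA, which matches the top strand at positions 59–67; primer 1 anneals to the top strand there with its 3' end pointing upstream toward position 59.
Primer 2 (TAGTATGGATGGTATT) matches the top strand directly at positions 73–88; it anneals to the bottom strand with its 3' end pointing downstream toward position 88.
The 3' ends diverge (primer 1 extends toward position 1, primer 2 toward position 96), so the primers never converge on a shared product.

No product — the primers' 3' ends point away from each other.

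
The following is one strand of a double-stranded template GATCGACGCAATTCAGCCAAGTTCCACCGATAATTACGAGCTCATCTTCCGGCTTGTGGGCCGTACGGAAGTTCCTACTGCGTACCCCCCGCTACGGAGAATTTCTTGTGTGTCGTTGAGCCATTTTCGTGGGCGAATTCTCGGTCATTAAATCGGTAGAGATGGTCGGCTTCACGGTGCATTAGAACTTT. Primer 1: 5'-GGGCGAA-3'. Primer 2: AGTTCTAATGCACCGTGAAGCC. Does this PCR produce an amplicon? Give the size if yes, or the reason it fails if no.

Primer 1 (GGGCGAA) matches the top strand at positions 131–137; it acts as a forward primer.
Primer 2's reverse complement is GGCTTCACGGTGCATTAGAACT, matching the top strand at positions 168–189; it acts as a reverse primer.
The 3' ends face each other across positions 131–189, giving a 59 bp product.

Yes — a 59 bp product.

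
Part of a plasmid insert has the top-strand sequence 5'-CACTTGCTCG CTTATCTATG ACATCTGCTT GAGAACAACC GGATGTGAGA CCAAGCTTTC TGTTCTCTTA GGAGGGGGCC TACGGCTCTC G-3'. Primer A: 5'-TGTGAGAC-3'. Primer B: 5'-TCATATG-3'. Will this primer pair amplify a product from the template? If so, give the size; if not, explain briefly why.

Primer B (TCATATG) does not match the top strand, and its reverse complement CATATGA does not match either.
With no annealing site for primer B, no amplification occurs.

No product — primer B has no binding site in the template.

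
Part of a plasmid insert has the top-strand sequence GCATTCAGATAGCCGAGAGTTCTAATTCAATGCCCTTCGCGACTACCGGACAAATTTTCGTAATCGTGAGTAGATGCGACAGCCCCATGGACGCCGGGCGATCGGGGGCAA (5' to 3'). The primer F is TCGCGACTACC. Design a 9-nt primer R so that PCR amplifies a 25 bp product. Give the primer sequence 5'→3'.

The forward primer binds at positions 37–47, so a 25 bp product ends at position 37 + 25 − 1 = 61.
The reverse primer anneals to the top strand over positions 53–61, i.e. to AATTTTCGT.
Its sequence written 5'→3' is the reverse complement: ACGAAAATT.

5'-ACGAAAATT-3'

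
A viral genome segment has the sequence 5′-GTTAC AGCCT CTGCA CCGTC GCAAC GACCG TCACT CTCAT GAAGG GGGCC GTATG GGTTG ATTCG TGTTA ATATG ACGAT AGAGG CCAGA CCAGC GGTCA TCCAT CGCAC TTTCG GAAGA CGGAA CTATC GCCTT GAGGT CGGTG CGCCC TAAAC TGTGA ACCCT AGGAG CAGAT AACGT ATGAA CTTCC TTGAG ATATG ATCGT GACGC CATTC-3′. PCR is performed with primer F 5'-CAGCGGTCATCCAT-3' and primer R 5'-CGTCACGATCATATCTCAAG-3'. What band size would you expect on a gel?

118 bp

Forward primer CAGCGGTCATCCAT is found on the top strand at positions 92–105.
Reverse complement of the reverse primer: CTTGAGATATGATCGTGACG. This occurs on the top strand at positions 190–209.
Amplicon spans positions 92–209: 118 bp.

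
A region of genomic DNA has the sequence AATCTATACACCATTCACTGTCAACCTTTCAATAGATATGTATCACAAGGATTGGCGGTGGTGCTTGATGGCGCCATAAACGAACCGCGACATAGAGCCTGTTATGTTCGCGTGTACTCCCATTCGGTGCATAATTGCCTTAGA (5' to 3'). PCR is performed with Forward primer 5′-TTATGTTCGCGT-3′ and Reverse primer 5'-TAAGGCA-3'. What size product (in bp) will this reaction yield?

41 bp

Scanning the template, TTATGTTCGCGT occurs at positions 102–113; this primer anneals to the bottom strand there with its 3' end pointing downstream.
Taking the reverse complement of TAAGGCA gives TGCCTTA, found at positions 136–142 on the template; the primer anneals here to the top strand with its 3' end pointing upstream.
Amplicon spans positions 102–142: 41 bp.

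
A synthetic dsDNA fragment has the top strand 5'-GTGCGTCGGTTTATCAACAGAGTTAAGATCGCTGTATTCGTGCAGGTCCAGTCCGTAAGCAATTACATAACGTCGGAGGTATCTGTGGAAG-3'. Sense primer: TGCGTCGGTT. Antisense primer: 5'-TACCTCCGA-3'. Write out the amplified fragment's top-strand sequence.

Scanning the template, TGCGTCGGTT occurs at positions 2–11; this primer anneals to the bottom strand there with its 3' end pointing downstream.
Taking the reverse complement of TACCTCCGA gives TCGGAGGTA, found at positions 73–81 on the template; the primer anneals here to the top strand with its 3' end pointing upstream.
The product is the template from position 2 through 81 (80 bp).

5'-TGCGTCGGTTTATCAACAGAGTTAAGATCGCTGTATTCGTGCAGGTCCAGTCCGTAAGCAATTACATAACGTCGGAGGTA-3'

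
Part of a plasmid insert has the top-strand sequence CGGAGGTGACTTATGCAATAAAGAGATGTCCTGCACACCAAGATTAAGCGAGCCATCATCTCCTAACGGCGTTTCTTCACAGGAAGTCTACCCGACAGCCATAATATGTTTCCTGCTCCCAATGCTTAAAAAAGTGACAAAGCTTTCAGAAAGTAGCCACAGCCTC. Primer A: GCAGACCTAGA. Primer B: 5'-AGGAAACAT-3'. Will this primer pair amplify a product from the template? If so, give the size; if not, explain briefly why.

No product — primer A has no binding site in the template.

Primer A (GCAGACCTAGA) does not match the top strand, and its reverse complement TCTAGGTCTGC does not match either.
With no annealing site for primer A, no amplification occurs.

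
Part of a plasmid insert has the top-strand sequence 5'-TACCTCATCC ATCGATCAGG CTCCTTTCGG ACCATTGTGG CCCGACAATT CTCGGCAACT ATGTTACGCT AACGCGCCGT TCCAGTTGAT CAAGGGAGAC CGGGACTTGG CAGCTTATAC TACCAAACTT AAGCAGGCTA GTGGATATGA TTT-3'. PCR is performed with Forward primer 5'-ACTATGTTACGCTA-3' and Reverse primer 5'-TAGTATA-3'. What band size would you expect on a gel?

Scanning the template, ACTATGTTACGCTA occurs at positions 58–71; this primer anneals to the bottom strand there with its 3' end pointing downstream.
Taking the reverse complement of TAGTATA gives TATACTA, found at positions 116–122 on the template; the primer anneals here to the top strand with its 3' end pointing upstream.
The product runs from position 58 to position 122, so its length is 122 − 58 + 1 = 65 bp.

65 bp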